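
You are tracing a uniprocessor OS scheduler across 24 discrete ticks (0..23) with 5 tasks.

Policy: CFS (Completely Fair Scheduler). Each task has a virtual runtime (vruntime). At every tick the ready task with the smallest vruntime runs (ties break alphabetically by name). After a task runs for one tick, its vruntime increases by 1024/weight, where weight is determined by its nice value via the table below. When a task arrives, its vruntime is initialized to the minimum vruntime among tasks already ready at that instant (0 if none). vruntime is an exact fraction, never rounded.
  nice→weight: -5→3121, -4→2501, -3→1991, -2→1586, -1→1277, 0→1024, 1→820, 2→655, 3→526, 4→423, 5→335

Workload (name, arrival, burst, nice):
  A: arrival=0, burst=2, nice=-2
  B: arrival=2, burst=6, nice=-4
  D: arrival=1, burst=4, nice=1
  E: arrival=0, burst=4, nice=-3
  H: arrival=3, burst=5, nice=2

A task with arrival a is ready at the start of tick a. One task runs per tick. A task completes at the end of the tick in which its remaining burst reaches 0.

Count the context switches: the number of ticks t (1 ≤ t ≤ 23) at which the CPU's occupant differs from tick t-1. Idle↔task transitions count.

t=0: vr[A=0 E=0] → run A
t=1: vr[A=512/793 D=0 E=0] → run D
t=2: vr[A=512/793 B=0 D=256/205 E=0] → run B
t=3: vr[A=512/793 B=1024/2501 D=256/205 E=0 H=0] → run E
t=4: vr[A=512/793 B=1024/2501 D=256/205 E=1024/1991 H=0] → run H
t=5: vr[A=512/793 B=1024/2501 D=256/205 E=1024/1991 H=1024/655] → run B
t=6: vr[A=512/793 B=2048/2501 D=256/205 E=1024/1991 H=1024/655] → run E
t=7: vr[A=512/793 B=2048/2501 D=256/205 E=2048/1991 H=1024/655] → run A
t=8: vr[B=2048/2501 D=256/205 E=2048/1991 H=1024/655] → run B
t=9: vr[B=3072/2501 D=256/205 E=2048/1991 H=1024/655] → run E
t=10: vr[B=3072/2501 D=256/205 E=3072/1991 H=1024/655] → run B
t=11: vr[B=4096/2501 D=256/205 E=3072/1991 H=1024/655] → run D
t=12: vr[B=4096/2501 D=512/205 E=3072/1991 H=1024/655] → run E
t=13: vr[B=4096/2501 D=512/205 H=1024/655] → run H
t=14: vr[B=4096/2501 D=512/205 H=2048/655] → run B
t=15: vr[B=5120/2501 D=512/205 H=2048/655] → run B
t=16: vr[D=512/205 H=2048/655] → run D
t=17: vr[D=768/205 H=2048/655] → run H
t=18: vr[D=768/205 H=3072/655] → run D
t=19: vr[H=3072/655] → run H
t=20: vr[H=4096/655] → run H
t=21: (idle)
t=22: (idle)
t=23: (idle)

context switches = 19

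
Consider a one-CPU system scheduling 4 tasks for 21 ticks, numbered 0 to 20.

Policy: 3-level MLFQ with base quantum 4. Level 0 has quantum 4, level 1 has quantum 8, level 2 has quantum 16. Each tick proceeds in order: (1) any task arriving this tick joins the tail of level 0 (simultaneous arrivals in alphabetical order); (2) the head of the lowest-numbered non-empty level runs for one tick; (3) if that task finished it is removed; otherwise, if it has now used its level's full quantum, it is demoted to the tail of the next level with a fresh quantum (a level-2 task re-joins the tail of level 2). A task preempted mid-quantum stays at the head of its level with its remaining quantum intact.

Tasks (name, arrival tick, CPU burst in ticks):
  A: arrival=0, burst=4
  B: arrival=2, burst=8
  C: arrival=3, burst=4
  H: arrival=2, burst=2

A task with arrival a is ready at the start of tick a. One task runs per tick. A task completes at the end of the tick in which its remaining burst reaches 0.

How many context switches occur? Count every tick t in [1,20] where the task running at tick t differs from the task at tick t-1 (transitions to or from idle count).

context switches = 5

t=0: L0/L1/L2 = A/-/- → run A
t=1: L0/L1/L2 = A/-/- → run A
t=2: L0/L1/L2 = ABH/-/- → run A
t=3: L0/L1/L2 = ABHC/-/- → run A
t=4: L0/L1/L2 = BHC/-/- → run B
t=5: L0/L1/L2 = BHC/-/- → run B
t=6: L0/L1/L2 = BHC/-/- → run B
t=7: L0/L1/L2 = BHC/-/- → run B
t=8: L0/L1/L2 = HC/B/- → run H
t=9: L0/L1/L2 = HC/B/- → run H
t=10: L0/L1/L2 = C/B/- → run C
t=11: L0/L1/L2 = C/B/- → run C
t=12: L0/L1/L2 = C/B/- → run C
t=13: L0/L1/L2 = C/B/- → run C
t=14: L0/L1/L2 = -/B/- → run B
t=15: L0/L1/L2 = -/B/- → run B
t=16: L0/L1/L2 = -/B/- → run B
t=17: L0/L1/L2 = -/B/- → run B
t=18: (idle)
t=19: (idle)
t=20: (idle)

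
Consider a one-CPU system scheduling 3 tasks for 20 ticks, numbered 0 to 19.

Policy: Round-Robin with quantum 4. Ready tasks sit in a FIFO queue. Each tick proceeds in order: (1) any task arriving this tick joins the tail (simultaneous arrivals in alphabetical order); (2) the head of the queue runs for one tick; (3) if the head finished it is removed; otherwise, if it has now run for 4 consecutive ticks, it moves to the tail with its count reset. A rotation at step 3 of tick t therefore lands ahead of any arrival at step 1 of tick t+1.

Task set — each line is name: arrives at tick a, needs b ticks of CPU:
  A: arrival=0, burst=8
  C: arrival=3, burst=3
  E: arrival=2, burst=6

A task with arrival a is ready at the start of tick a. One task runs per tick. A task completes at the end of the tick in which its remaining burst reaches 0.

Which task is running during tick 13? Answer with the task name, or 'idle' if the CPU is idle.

t=0: queue=[A] q_used=0 → run A
t=1: queue=[A] q_used=1 → run A
t=2: queue=[A,E] q_used=2 → run A
t=3: queue=[A,E,C] q_used=3 → run A
t=4: queue=[E,C,A] q_used=0 → run E
t=5: queue=[E,C,A] q_used=1 → run E
t=6: queue=[E,C,A] q_used=2 → run E
t=7: queue=[E,C,A] q_used=3 → run E
t=8: queue=[C,A,E] q_used=0 → run C
t=9: queue=[C,A,E] q_used=1 → run C
t=10: queue=[C,A,E] q_used=2 → run C
t=11: queue=[A,E] q_used=0 → run A
t=12: queue=[A,E] q_used=1 → run A
t=13: queue=[A,E] q_used=2 → run A
t=14: queue=[A,E] q_used=3 → run A
t=15: queue=[E] q_used=0 → run E
t=16: queue=[E] q_used=1 → run E
t=17: (idle)
t=18: (idle)
t=19: (idle)

running at tick 13 = A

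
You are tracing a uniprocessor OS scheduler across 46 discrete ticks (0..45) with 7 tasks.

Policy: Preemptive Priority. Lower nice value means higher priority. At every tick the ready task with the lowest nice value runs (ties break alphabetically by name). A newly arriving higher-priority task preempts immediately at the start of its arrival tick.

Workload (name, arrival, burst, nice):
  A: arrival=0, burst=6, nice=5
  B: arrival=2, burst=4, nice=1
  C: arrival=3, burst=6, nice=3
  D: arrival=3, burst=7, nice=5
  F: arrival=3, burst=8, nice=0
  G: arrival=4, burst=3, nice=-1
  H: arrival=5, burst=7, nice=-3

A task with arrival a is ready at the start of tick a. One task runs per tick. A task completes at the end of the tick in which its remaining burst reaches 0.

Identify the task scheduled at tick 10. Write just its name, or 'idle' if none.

running at tick 10 = H

t=0: ready={A} → run A
t=1: ready={A} → run A
t=2: ready={A,B} → run B
t=3: ready={A,B,C,D,F} → run F
t=4: ready={A,B,C,D,F,G} → run G
t=5: ready={A,B,C,D,F,G,H} → run H
t=6: ready={A,B,C,D,F,G,H} → run H
t=7: ready={A,B,C,D,F,G,H} → run H
t=8: ready={A,B,C,D,F,G,H} → run H
t=9: ready={A,B,C,D,F,G,H} → run H
t=10: ready={A,B,C,D,F,G,H} → run H
t=11: ready={A,B,C,D,F,G,H} → run H
t=12: ready={A,B,C,D,F,G} → run G
t=13: ready={A,B,C,D,F,G} → run G
t=14: ready={A,B,C,D,F} → run F
t=15: ready={A,B,C,D,F} → run F
t=16: ready={A,B,C,D,F} → run F
t=17: ready={A,B,C,D,F} → run F
t=18: ready={A,B,C,D,F} → run F
t=19: ready={A,B,C,D,F} → run F
t=20: ready={A,B,C,D,F} → run F
t=21: ready={A,B,C,D} → run B
t=22: ready={A,B,C,D} → run B
t=23: ready={A,B,C,D} → run B
t=24: ready={A,C,D} → run C
t=25: ready={A,C,D} → run C
t=26: ready={A,C,D} → run C
t=27: ready={A,C,D} → run C
t=28: ready={A,C,D} → run C
t=29: ready={A,C,D} → run C
t=30: ready={A,D} → run A
t=31: ready={A,D} → run A
t=32: ready={A,D} → run A
t=33: ready={A,D} → run A
t=34: ready={D} → run D
t=35: ready={D} → run D
t=36: ready={D} → run D
t=37: ready={D} → run D
t=38: ready={D} → run D
t=39: ready={D} → run D
t=40: ready={D} → run D
t=41: (idle)
t=42: (idle)
t=43: (idle)
t=44: (idle)
t=45: (idle)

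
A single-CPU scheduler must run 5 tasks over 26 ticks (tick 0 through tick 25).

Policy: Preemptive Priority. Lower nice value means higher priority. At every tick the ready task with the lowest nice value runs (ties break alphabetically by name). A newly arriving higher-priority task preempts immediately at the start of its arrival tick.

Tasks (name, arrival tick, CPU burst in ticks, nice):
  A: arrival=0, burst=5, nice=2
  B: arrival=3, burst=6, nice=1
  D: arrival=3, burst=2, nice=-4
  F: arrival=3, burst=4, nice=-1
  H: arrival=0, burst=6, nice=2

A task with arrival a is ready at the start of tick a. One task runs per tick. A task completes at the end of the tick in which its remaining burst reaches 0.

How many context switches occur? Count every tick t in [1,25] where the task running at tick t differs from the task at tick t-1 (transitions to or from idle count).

t=0: ready={A,H} → run A
t=1: ready={A,H} → run A
t=2: ready={A,H} → run A
t=3: ready={A,B,D,F,H} → run D
t=4: ready={A,B,D,F,H} → run D
t=5: ready={A,B,F,H} → run F
t=6: ready={A,B,F,H} → run F
t=7: ready={A,B,F,H} → run F
t=8: ready={A,B,F,H} → run F
t=9: ready={A,B,H} → run B
t=10: ready={A,B,H} → run B
t=11: ready={A,B,H} → run B
t=12: ready={A,B,H} → run B
t=13: ready={A,B,H} → run B
t=14: ready={A,B,H} → run B
t=15: ready={A,H} → run A
t=16: ready={A,H} → run A
t=17: ready={H} → run H
t=18: ready={H} → run H
t=19: ready={H} → run H
t=20: ready={H} → run H
t=21: ready={H} → run H
t=22: ready={H} → run H
t=23: (idle)
t=24: (idle)
t=25: (idle)

context switches = 6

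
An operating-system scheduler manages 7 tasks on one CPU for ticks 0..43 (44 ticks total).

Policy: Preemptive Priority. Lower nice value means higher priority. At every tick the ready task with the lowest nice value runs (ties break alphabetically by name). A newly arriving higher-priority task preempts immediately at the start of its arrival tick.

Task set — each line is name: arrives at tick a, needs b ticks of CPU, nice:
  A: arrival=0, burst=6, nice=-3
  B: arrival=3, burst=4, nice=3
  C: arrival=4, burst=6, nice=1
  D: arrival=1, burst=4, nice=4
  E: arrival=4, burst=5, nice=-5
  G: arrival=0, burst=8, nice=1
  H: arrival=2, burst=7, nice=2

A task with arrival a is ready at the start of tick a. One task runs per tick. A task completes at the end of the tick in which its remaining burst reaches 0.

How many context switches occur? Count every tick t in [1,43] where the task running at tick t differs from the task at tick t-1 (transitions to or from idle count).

t=0: ready={A,G} → run A
t=1: ready={A,D,G} → run A
t=2: ready={A,D,G,H} → run A
t=3: ready={A,B,D,G,H} → run A
t=4: ready={A,B,C,D,E,G,H} → run E
t=5: ready={A,B,C,D,E,G,H} → run E
t=6: ready={A,B,C,D,E,G,H} → run E
t=7: ready={A,B,C,D,E,G,H} → run E
t=8: ready={A,B,C,D,E,G,H} → run E
t=9: ready={A,B,C,D,G,H} → run A
t=10: ready={A,B,C,D,G,H} → run A
t=11: ready={B,C,D,G,H} → run C
t=12: ready={B,C,D,G,H} → run C
t=13: ready={B,C,D,G,H} → run C
t=14: ready={B,C,D,G,H} → run C
t=15: ready={B,C,D,G,H} → run C
t=16: ready={B,C,D,G,H} → run C
t=17: ready={B,D,G,H} → run G
t=18: ready={B,D,G,H} → run G
t=19: ready={B,D,G,H} → run G
t=20: ready={B,D,G,H} → run G
t=21: ready={B,D,G,H} → run G
t=22: ready={B,D,G,H} → run G
t=23: ready={B,D,G,H} → run G
t=24: ready={B,D,G,H} → run G
t=25: ready={B,D,H} → run H
t=26: ready={B,D,H} → run H
t=27: ready={B,D,H} → run H
t=28: ready={B,D,H} → run H
t=29: ready={B,D,H} → run H
t=30: ready={B,D,H} → run H
t=31: ready={B,D,H} → run H
t=32: ready={B,D} → run B
t=33: ready={B,D} → run B
t=34: ready={B,D} → run B
t=35: ready={B,D} → run B
t=36: ready={D} → run D
t=37: ready={D} → run D
t=38: ready={D} → run D
t=39: ready={D} → run D
t=40: (idle)
t=41: (idle)
t=42: (idle)
t=43: (idle)

context switches = 8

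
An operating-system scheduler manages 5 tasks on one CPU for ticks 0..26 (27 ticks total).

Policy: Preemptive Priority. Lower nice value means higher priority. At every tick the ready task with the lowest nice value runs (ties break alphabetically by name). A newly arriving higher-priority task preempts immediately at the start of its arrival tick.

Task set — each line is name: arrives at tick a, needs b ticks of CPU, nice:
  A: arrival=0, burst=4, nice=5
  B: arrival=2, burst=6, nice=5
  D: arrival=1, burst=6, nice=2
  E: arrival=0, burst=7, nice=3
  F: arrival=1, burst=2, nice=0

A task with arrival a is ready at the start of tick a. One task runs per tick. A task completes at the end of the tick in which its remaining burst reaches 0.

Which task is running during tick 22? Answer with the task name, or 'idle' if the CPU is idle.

t=0: ready={A,E} → run E
t=1: ready={A,D,E,F} → run F
t=2: ready={A,B,D,E,F} → run F
t=3: ready={A,B,D,E} → run D
t=4: ready={A,B,D,E} → run D
t=5: ready={A,B,D,E} → run D
t=6: ready={A,B,D,E} → run D
t=7: ready={A,B,D,E} → run D
t=8: ready={A,B,D,E} → run D
t=9: ready={A,B,E} → run E
t=10: ready={A,B,E} → run E
t=11: ready={A,B,E} → run E
t=12: ready={A,B,E} → run E
t=13: ready={A,B,E} → run E
t=14: ready={A,B,E} → run E
t=15: ready={A,B} → run A
t=16: ready={A,B} → run A
t=17: ready={A,B} → run A
t=18: ready={A,B} → run A
t=19: ready={B} → run B
t=20: ready={B} → run B
t=21: ready={B} → run B
t=22: ready={B} → run B
t=23: ready={B} → run B
t=24: ready={B} → run B
t=25: (idle)
t=26: (idle)

running at tick 22 = B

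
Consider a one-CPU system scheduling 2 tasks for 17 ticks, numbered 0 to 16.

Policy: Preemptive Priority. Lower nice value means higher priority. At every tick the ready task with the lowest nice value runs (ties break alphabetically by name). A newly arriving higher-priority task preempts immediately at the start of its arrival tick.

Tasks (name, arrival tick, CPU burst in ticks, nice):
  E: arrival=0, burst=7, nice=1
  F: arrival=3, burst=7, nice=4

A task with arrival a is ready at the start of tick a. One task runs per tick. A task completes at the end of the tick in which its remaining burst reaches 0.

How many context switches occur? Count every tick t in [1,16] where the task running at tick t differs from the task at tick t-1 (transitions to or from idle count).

context switches = 2

t=0: ready={E} → run E
t=1: ready={E} → run E
t=2: ready={E} → run E
t=3: ready={E,F} → run E
t=4: ready={E,F} → run E
t=5: ready={E,F} → run E
t=6: ready={E,F} → run E
t=7: ready={F} → run F
t=8: ready={F} → run F
t=9: ready={F} → run F
t=10: ready={F} → run F
t=11: ready={F} → run F
t=12: ready={F} → run F
t=13: ready={F} → run F
t=14: (idle)
t=15: (idle)
t=16: (idle)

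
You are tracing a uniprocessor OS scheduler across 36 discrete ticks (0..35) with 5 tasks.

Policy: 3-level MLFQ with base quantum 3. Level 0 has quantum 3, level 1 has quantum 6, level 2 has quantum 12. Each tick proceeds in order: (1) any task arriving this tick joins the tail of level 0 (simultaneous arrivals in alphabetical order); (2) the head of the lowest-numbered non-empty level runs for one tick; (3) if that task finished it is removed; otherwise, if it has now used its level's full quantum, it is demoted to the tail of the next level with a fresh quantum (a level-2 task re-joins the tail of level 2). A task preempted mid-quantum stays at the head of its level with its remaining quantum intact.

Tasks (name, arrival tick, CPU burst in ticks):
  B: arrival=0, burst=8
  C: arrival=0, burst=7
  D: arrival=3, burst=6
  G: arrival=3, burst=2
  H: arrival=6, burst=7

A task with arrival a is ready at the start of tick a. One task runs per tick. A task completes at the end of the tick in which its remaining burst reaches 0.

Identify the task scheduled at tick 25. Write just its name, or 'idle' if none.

running at tick 25 = D

t=0: L0/L1/L2 = BC/-/- → run B
t=1: L0/L1/L2 = BC/-/- → run B
t=2: L0/L1/L2 = BC/-/- → run B
t=3: L0/L1/L2 = CDG/B/- → run C
t=4: L0/L1/L2 = CDG/B/- → run C
t=5: L0/L1/L2 = CDG/B/- → run C
t=6: L0/L1/L2 = DGH/BC/- → run D
t=7: L0/L1/L2 = DGH/BC/- → run D
t=8: L0/L1/L2 = DGH/BC/- → run D
t=9: L0/L1/L2 = GH/BCD/- → run G
t=10: L0/L1/L2 = GH/BCD/- → run G
t=11: L0/L1/L2 = H/BCD/- → run H
t=12: L0/L1/L2 = H/BCD/- → run H
t=13: L0/L1/L2 = H/BCD/- → run H
t=14: L0/L1/L2 = -/BCDH/- → run B
t=15: L0/L1/L2 = -/BCDH/- → run B
t=16: L0/L1/L2 = -/BCDH/- → run B
t=17: L0/L1/L2 = -/BCDH/- → run B
t=18: L0/L1/L2 = -/BCDH/- → run B
t=19: L0/L1/L2 = -/CDH/- → run C
t=20: L0/L1/L2 = -/CDH/- → run C
t=21: L0/L1/L2 = -/CDH/- → run C
t=22: L0/L1/L2 = -/CDH/- → run C
t=23: L0/L1/L2 = -/DH/- → run D
t=24: L0/L1/L2 = -/DH/- → run D
t=25: L0/L1/L2 = -/DH/- → run D
t=26: L0/L1/L2 = -/H/- → run H
t=27: L0/L1/L2 = -/H/- → run H
t=28: L0/L1/L2 = -/H/- → run H
t=29: L0/L1/L2 = -/H/- → run H
t=30: (idle)
t=31: (idle)
t=32: (idle)
t=33: (idle)
t=34: (idle)
t=35: (idle)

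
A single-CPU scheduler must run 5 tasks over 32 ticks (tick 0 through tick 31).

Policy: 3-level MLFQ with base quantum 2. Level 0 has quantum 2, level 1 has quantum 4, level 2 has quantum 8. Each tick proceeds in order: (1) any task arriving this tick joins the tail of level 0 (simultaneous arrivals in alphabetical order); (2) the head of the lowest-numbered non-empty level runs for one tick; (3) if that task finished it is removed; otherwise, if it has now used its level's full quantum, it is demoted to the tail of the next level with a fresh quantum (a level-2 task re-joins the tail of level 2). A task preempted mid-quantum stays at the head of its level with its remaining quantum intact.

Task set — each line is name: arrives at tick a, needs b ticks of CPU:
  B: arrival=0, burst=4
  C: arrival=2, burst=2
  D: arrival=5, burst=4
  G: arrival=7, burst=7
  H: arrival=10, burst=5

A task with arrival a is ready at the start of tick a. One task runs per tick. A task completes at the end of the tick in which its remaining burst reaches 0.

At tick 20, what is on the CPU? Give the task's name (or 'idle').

t=0: L0/L1/L2 = B/-/- → run B
t=1: L0/L1/L2 = B/-/- → run B
t=2: L0/L1/L2 = C/B/- → run C
t=3: L0/L1/L2 = C/B/- → run C
t=4: L0/L1/L2 = -/B/- → run B
t=5: L0/L1/L2 = D/B/- → run D
t=6: L0/L1/L2 = D/B/- → run D
t=7: L0/L1/L2 = G/BD/- → run G
t=8: L0/L1/L2 = G/BD/- → run G
t=9: L0/L1/L2 = -/BDG/- → run B
t=10: L0/L1/L2 = H/DG/- → run H
t=11: L0/L1/L2 = H/DG/- → run H
t=12: L0/L1/L2 = -/DGH/- → run D
t=13: L0/L1/L2 = -/DGH/- → run D
t=14: L0/L1/L2 = -/GH/- → run G
t=15: L0/L1/L2 = -/GH/- → run G
t=16: L0/L1/L2 = -/GH/- → run G
t=17: L0/L1/L2 = -/GH/- → run G
t=18: L0/L1/L2 = -/H/G → run H
t=19: L0/L1/L2 = -/H/G → run H
t=20: L0/L1/L2 = -/H/G → run H
t=21: L0/L1/L2 = -/-/G → run G
t=22: (idle)
t=23: (idle)
t=24: (idle)
t=25: (idle)
t=26: (idle)
t=27: (idle)
t=28: (idle)
t=29: (idle)
t=30: (idle)
t=31: (idle)

running at tick 20 = H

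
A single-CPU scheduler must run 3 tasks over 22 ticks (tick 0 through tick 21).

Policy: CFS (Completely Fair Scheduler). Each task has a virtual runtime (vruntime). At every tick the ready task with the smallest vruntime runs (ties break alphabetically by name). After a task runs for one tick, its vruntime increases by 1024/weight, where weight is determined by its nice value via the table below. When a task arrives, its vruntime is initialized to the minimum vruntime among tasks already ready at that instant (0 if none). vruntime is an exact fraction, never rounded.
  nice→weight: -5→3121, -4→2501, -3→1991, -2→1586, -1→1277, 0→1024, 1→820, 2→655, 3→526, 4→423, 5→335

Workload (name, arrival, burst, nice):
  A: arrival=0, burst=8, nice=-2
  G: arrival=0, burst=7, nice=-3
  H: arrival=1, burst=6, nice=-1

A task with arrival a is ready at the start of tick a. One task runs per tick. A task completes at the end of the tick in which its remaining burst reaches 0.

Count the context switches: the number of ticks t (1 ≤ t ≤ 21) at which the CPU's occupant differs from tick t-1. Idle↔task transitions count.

context switches = 20

t=0: vr[A=0 G=0] → run A
t=1: vr[A=512/793 G=0 H=0] → run G
t=2: vr[A=512/793 G=1024/1991 H=0] → run H
t=3: vr[A=512/793 G=1024/1991 H=1024/1277] → run G
t=4: vr[A=512/793 G=2048/1991 H=1024/1277] → run A
t=5: vr[A=1024/793 G=2048/1991 H=1024/1277] → run H
t=6: vr[A=1024/793 G=2048/1991 H=2048/1277] → run G
t=7: vr[A=1024/793 G=3072/1991 H=2048/1277] → run A
t=8: vr[A=1536/793 G=3072/1991 H=2048/1277] → run G
t=9: vr[A=1536/793 G=4096/1991 H=2048/1277] → run H
t=10: vr[A=1536/793 G=4096/1991 H=3072/1277] → run A
t=11: vr[A=2048/793 G=4096/1991 H=3072/1277] → run G
t=12: vr[A=2048/793 G=5120/1991 H=3072/1277] → run H
t=13: vr[A=2048/793 G=5120/1991 H=4096/1277] → run G
t=14: vr[A=2048/793 G=6144/1991 H=4096/1277] → run A
t=15: vr[A=2560/793 G=6144/1991 H=4096/1277] → run G
t=16: vr[A=2560/793 H=4096/1277] → run H
t=17: vr[A=2560/793 H=5120/1277] → run A
t=18: vr[A=3072/793 H=5120/1277] → run A
t=19: vr[A=3584/793 H=5120/1277] → run H
t=20: vr[A=3584/793] → run A
t=21: (idle)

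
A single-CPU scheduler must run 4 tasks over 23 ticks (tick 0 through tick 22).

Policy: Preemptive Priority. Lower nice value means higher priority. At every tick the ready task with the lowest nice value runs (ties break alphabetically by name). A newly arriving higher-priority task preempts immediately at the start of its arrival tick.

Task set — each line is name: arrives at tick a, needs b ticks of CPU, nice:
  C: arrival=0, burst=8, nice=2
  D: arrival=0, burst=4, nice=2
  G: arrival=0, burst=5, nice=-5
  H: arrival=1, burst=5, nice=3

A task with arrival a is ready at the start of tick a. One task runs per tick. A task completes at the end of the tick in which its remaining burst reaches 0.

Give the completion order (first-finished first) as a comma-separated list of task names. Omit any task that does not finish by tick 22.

completion order = G, C, D, H

t=0: ready={C,D,G} → run G
t=1: ready={C,D,G,H} → run G
t=2: ready={C,D,G,H} → run G
t=3: ready={C,D,G,H} → run G
t=4: ready={C,D,G,H} → run G
t=5: ready={C,D,H} → run C
t=6: ready={C,D,H} → run C
t=7: ready={C,D,H} → run C
t=8: ready={C,D,H} → run C
t=9: ready={C,D,H} → run C
t=10: ready={C,D,H} → run C
t=11: ready={C,D,H} → run C
t=12: ready={C,D,H} → run C
t=13: ready={D,H} → run D
t=14: ready={D,H} → run D
t=15: ready={D,H} → run D
t=16: ready={D,H} → run D
t=17: ready={H} → run H
t=18: ready={H} → run H
t=19: ready={H} → run H
t=20: ready={H} → run H
t=21: ready={H} → run H
t=22: (idle)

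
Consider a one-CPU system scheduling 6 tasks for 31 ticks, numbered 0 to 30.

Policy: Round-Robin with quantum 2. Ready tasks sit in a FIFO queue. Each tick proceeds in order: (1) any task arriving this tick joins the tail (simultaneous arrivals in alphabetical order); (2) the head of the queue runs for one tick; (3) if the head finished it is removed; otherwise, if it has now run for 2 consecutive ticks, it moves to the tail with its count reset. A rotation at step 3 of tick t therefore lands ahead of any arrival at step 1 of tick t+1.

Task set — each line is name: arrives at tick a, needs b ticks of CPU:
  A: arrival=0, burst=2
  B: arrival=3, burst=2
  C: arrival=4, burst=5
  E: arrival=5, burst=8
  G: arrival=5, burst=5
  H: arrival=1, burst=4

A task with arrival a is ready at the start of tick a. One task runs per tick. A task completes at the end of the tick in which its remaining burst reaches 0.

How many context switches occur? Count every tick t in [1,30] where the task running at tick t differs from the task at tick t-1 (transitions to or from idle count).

t=0: queue=[A] q_used=0 → run A
t=1: queue=[A,H] q_used=1 → run A
t=2: queue=[H] q_used=0 → run H
t=3: queue=[H,B] q_used=1 → run H
t=4: queue=[B,H,C] q_used=0 → run B
t=5: queue=[B,H,C,E,G] q_used=1 → run B
t=6: queue=[H,C,E,G] q_used=0 → run H
t=7: queue=[H,C,E,G] q_used=1 → run H
t=8: queue=[C,E,G] q_used=0 → run C
t=9: queue=[C,E,G] q_used=1 → run C
t=10: queue=[E,G,C] q_used=0 → run E
t=11: queue=[E,G,C] q_used=1 → run E
t=12: queue=[G,C,E] q_used=0 → run G
t=13: queue=[G,C,E] q_used=1 → run G
t=14: queue=[C,E,G] q_used=0 → run C
t=15: queue=[C,E,G] q_used=1 → run C
t=16: queue=[E,G,C] q_used=0 → run E
t=17: queue=[E,G,C] q_used=1 → run E
t=18: queue=[G,C,E] q_used=0 → run G
t=19: queue=[G,C,E] q_used=1 → run G
t=20: queue=[C,E,G] q_used=0 → run C
t=21: queue=[E,G] q_used=0 → run E
t=22: queue=[E,G] q_used=1 → run E
t=23: queue=[G,E] q_used=0 → run G
t=24: queue=[E] q_used=0 → run E
t=25: queue=[E] q_used=1 → run E
t=26: (idle)
t=27: (idle)
t=28: (idle)
t=29: (idle)
t=30: (idle)

context switches = 14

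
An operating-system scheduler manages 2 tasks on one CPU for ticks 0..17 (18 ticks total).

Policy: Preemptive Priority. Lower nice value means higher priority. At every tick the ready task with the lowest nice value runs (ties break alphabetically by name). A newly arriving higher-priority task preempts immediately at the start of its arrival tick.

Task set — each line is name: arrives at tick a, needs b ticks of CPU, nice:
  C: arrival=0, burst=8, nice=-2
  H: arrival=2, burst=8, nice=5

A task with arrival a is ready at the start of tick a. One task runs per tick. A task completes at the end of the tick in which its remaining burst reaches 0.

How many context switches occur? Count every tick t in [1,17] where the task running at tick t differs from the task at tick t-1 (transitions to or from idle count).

context switches = 2

t=0: ready={C} → run C
t=1: ready={C} → run C
t=2: ready={C,H} → run C
t=3: ready={C,H} → run C
t=4: ready={C,H} → run C
t=5: ready={C,H} → run C
t=6: ready={C,H} → run C
t=7: ready={C,H} → run C
t=8: ready={H} → run H
t=9: ready={H} → run H
t=10: ready={H} → run H
t=11: ready={H} → run H
t=12: ready={H} → run H
t=13: ready={H} → run H
t=14: ready={H} → run H
t=15: ready={H} → run H
t=16: (idle)
t=17: (idle)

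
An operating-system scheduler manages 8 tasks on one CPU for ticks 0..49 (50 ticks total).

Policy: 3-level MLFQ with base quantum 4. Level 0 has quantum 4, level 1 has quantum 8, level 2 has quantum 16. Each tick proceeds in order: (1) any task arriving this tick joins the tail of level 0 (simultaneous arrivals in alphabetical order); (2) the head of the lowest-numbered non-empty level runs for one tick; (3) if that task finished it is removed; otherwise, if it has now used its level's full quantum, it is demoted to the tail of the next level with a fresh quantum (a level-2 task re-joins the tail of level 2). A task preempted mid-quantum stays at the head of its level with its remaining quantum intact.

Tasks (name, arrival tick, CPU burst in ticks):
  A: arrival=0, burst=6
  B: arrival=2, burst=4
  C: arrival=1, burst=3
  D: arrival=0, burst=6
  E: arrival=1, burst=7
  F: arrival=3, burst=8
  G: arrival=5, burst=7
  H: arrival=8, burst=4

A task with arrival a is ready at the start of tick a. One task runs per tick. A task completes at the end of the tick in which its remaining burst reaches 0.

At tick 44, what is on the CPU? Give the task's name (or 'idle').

t=0: L0/L1/L2 = AD/-/- → run A
t=1: L0/L1/L2 = ADCE/-/- → run A
t=2: L0/L1/L2 = ADCEB/-/- → run A
t=3: L0/L1/L2 = ADCEBF/-/- → run A
t=4: L0/L1/L2 = DCEBF/A/- → run D
t=5: L0/L1/L2 = DCEBFG/A/- → run D
t=6: L0/L1/L2 = DCEBFG/A/- → run D
t=7: L0/L1/L2 = DCEBFG/A/- → run D
t=8: L0/L1/L2 = CEBFGH/AD/- → run C
t=9: L0/L1/L2 = CEBFGH/AD/- → run C
t=10: L0/L1/L2 = CEBFGH/AD/- → run C
t=11: L0/L1/L2 = EBFGH/AD/- → run E
t=12: L0/L1/L2 = EBFGH/AD/- → run E
t=13: L0/L1/L2 = EBFGH/AD/- → run E
t=14: L0/L1/L2 = EBFGH/AD/- → run E
t=15: L0/L1/L2 = BFGH/ADE/- → run B
t=16: L0/L1/L2 = BFGH/ADE/- → run B
t=17: L0/L1/L2 = BFGH/ADE/- → run B
t=18: L0/L1/L2 = BFGH/ADE/- → run B
t=19: L0/L1/L2 = FGH/ADE/- → run F
t=20: L0/L1/L2 = FGH/ADE/- → run F
t=21: L0/L1/L2 = FGH/ADE/- → run F
t=22: L0/L1/L2 = FGH/ADE/- → run F
t=23: L0/L1/L2 = GH/ADEF/- → run G
t=24: L0/L1/L2 = GH/ADEF/- → run G
t=25: L0/L1/L2 = GH/ADEF/- → run G
t=26: L0/L1/L2 = GH/ADEF/- → run G
t=27: L0/L1/L2 = H/ADEFG/- → run H
t=28: L0/L1/L2 = H/ADEFG/- → run H
t=29: L0/L1/L2 = H/ADEFG/- → run H
t=30: L0/L1/L2 = H/ADEFG/- → run H
t=31: L0/L1/L2 = -/ADEFG/- → run A
t=32: L0/L1/L2 = -/ADEFG/- → run A
t=33: L0/L1/L2 = -/DEFG/- → run D
t=34: L0/L1/L2 = -/DEFG/- → run D
t=35: L0/L1/L2 = -/EFG/- → run E
t=36: L0/L1/L2 = -/EFG/- → run E
t=37: L0/L1/L2 = -/EFG/- → run E
t=38: L0/L1/L2 = -/FG/- → run F
t=39: L0/L1/L2 = -/FG/- → run F
t=40: L0/L1/L2 = -/FG/- → run F
t=41: L0/L1/L2 = -/FG/- → run F
t=42: L0/L1/L2 = -/G/- → run G
t=43: L0/L1/L2 = -/G/- → run G
t=44: L0/L1/L2 = -/G/- → run G
t=45: (idle)
t=46: (idle)
t=47: (idle)
t=48: (idle)
t=49: (idle)

running at tick 44 = G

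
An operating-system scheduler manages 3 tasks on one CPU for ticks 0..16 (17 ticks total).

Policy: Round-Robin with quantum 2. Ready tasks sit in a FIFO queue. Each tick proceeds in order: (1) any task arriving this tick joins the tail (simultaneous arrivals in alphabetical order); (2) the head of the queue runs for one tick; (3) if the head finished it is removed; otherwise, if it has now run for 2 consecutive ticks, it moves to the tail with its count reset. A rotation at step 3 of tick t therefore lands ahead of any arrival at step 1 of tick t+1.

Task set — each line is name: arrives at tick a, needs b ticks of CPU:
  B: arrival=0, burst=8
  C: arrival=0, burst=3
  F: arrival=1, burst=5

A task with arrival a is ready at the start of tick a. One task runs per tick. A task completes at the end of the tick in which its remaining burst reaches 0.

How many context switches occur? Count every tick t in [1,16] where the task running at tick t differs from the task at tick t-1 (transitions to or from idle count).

context switches = 9

t=0: queue=[B,C] q_used=0 → run B
t=1: queue=[B,C,F] q_used=1 → run B
t=2: queue=[C,F,B] q_used=0 → run C
t=3: queue=[C,F,B] q_used=1 → run C
t=4: queue=[F,B,C] q_used=0 → run F
t=5: queue=[F,B,C] q_used=1 → run F
t=6: queue=[B,C,F] q_used=0 → run B
t=7: queue=[B,C,F] q_used=1 → run B
t=8: queue=[C,F,B] q_used=0 → run C
t=9: queue=[F,B] q_used=0 → run F
t=10: queue=[F,B] q_used=1 → run F
t=11: queue=[B,F] q_used=0 → run B
t=12: queue=[B,F] q_used=1 → run B
t=13: queue=[F,B] q_used=0 → run F
t=14: queue=[B] q_used=0 → run B
t=15: queue=[B] q_used=1 → run B
t=16: (idle)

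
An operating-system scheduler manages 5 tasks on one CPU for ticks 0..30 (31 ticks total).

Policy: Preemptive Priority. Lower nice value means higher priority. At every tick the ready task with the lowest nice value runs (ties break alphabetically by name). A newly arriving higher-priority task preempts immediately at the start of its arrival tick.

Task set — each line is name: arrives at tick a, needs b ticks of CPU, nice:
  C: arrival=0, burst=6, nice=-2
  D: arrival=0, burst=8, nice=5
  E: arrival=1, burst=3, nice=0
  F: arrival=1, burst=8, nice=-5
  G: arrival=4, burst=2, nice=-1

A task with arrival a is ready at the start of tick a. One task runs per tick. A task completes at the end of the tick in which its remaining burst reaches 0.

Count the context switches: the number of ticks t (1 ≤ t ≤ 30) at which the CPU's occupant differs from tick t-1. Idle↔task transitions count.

context switches = 6

t=0: ready={C,D} → run C
t=1: ready={C,D,E,F} → run F
t=2: ready={C,D,E,F} → run F
t=3: ready={C,D,E,F} → run F
t=4: ready={C,D,E,F,G} → run F
t=5: ready={C,D,E,F,G} → run F
t=6: ready={C,D,E,F,G} → run F
t=7: ready={C,D,E,F,G} → run F
t=8: ready={C,D,E,F,G} → run F
t=9: ready={C,D,E,G} → run C
t=10: ready={C,D,E,G} → run C
t=11: ready={C,D,E,G} → run C
t=12: ready={C,D,E,G} → run C
t=13: ready={C,D,E,G} → run C
t=14: ready={D,E,G} → run G
t=15: ready={D,E,G} → run G
t=16: ready={D,E} → run E
t=17: ready={D,E} → run E
t=18: ready={D,E} → run E
t=19: ready={D} → run D
t=20: ready={D} → run D
t=21: ready={D} → run D
t=22: ready={D} → run D
t=23: ready={D} → run D
t=24: ready={D} → run D
t=25: ready={D} → run D
t=26: ready={D} → run D
t=27: (idle)
t=28: (idle)
t=29: (idle)
t=30: (idle)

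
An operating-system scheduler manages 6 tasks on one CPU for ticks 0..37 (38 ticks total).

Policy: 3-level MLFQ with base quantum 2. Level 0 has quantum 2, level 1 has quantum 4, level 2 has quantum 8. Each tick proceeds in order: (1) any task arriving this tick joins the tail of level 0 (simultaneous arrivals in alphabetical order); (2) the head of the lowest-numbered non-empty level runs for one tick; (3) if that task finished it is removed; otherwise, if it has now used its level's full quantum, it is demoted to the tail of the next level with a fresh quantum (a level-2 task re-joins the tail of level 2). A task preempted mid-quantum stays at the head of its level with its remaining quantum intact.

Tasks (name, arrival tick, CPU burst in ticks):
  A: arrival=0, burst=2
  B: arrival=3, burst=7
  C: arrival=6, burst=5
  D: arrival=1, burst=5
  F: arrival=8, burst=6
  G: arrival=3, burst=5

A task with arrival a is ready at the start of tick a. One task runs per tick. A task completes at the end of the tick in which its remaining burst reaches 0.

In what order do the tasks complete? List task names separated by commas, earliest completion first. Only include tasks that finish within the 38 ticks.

completion order = A, D, G, C, F, B

t=0: L0/L1/L2 = A/-/- → run A
t=1: L0/L1/L2 = AD/-/- → run A
t=2: L0/L1/L2 = D/-/- → run D
t=3: L0/L1/L2 = DBG/-/- → run D
t=4: L0/L1/L2 = BG/D/- → run B
t=5: L0/L1/L2 = BG/D/- → run B
t=6: L0/L1/L2 = GC/DB/- → run G
t=7: L0/L1/L2 = GC/DB/- → run G
t=8: L0/L1/L2 = CF/DBG/- → run C
t=9: L0/L1/L2 = CF/DBG/- → run C
t=10: L0/L1/L2 = F/DBGC/- → run F
t=11: L0/L1/L2 = F/DBGC/- → run F
t=12: L0/L1/L2 = -/DBGCF/- → run D
t=13: L0/L1/L2 = -/DBGCF/- → run D
t=14: L0/L1/L2 = -/DBGCF/- → run D
t=15: L0/L1/L2 = -/BGCF/- → run B
t=16: L0/L1/L2 = -/BGCF/- → run B
t=17: L0/L1/L2 = -/BGCF/- → run B
t=18: L0/L1/L2 = -/BGCF/- → run B
t=19: L0/L1/L2 = -/GCF/B → run G
t=20: L0/L1/L2 = -/GCF/B → run G
t=21: L0/L1/L2 = -/GCF/B → run G
t=22: L0/L1/L2 = -/CF/B → run C
t=23: L0/L1/L2 = -/CF/B → run C
t=24: L0/L1/L2 = -/CF/B → run C
t=25: L0/L1/L2 = -/F/B → run F
t=26: L0/L1/L2 = -/F/B → run F
t=27: L0/L1/L2 = -/F/B → run F
t=28: L0/L1/L2 = -/F/B → run F
t=29: L0/L1/L2 = -/-/B → run B
t=30: (idle)
t=31: (idle)
t=32: (idle)
t=33: (idle)
t=34: (idle)
t=35: (idle)
t=36: (idle)
t=37: (idle)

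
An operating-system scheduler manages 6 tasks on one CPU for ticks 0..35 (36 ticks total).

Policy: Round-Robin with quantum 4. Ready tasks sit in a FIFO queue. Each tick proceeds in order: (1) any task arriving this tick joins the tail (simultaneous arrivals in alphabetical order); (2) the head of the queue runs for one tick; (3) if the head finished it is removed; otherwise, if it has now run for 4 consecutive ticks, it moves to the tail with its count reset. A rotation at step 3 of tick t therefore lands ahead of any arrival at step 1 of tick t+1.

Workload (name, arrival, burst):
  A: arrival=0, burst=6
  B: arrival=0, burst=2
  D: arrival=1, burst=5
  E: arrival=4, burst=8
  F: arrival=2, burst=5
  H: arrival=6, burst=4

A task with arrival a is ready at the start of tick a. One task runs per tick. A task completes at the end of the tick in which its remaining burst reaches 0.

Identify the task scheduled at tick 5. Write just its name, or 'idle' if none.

t=0: queue=[A,B] q_used=0 → run A
t=1: queue=[A,B,D] q_used=1 → run A
t=2: queue=[A,B,D,F] q_used=2 → run A
t=3: queue=[A,B,D,F] q_used=3 → run A
t=4: queue=[B,D,F,A,E] q_used=0 → run B
t=5: queue=[B,D,F,A,E] q_used=1 → run B
t=6: queue=[D,F,A,E,H] q_used=0 → run D
t=7: queue=[D,F,A,E,H] q_used=1 → run D
t=8: queue=[D,F,A,E,H] q_used=2 → run D
t=9: queue=[D,F,A,E,H] q_used=3 → run D
t=10: queue=[F,A,E,H,D] q_used=0 → run F
t=11: queue=[F,A,E,H,D] q_used=1 → run F
t=12: queue=[F,A,E,H,D] q_used=2 → run F
t=13: queue=[F,A,E,H,D] q_used=3 → run F
t=14: queue=[A,E,H,D,F] q_used=0 → run A
t=15: queue=[A,E,H,D,F] q_used=1 → run A
t=16: queue=[E,H,D,F] q_used=0 → run E
t=17: queue=[E,H,D,F] q_used=1 → run E
t=18: queue=[E,H,D,F] q_used=2 → run E
t=19: queue=[E,H,D,F] q_used=3 → run E
t=20: queue=[H,D,F,E] q_used=0 → run H
t=21: queue=[H,D,F,E] q_used=1 → run H
t=22: queue=[H,D,F,E] q_used=2 → run H
t=23: queue=[H,D,F,E] q_used=3 → run H
t=24: queue=[D,F,E] q_used=0 → run D
t=25: queue=[F,E] q_used=0 → run F
t=26: queue=[E] q_used=0 → run E
t=27: queue=[E] q_used=1 → run E
t=28: queue=[E] q_used=2 → run E
t=29: queue=[E] q_used=3 → run E
t=30: (idle)
t=31: (idle)
t=32: (idle)
t=33: (idle)
t=34: (idle)
t=35: (idle)

running at tick 5 = B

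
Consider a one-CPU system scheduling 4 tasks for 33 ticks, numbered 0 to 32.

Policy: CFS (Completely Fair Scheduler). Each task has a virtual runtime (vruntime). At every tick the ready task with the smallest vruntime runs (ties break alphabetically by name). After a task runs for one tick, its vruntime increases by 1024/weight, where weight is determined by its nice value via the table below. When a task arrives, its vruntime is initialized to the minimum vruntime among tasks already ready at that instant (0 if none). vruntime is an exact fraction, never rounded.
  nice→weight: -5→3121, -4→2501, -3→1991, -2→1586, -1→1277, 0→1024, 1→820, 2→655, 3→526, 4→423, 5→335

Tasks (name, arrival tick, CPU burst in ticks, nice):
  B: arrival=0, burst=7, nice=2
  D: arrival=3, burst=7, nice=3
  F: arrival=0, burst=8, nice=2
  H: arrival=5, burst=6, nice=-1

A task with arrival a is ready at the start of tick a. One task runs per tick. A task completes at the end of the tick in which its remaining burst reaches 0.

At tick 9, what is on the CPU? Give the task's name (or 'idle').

running at tick 9 = H

t=0: vr[B=0 F=0] → run B
t=1: vr[B=1024/655 F=0] → run F
t=2: vr[B=1024/655 F=1024/655] → run B
t=3: vr[B=2048/655 D=1024/655 F=1024/655] → run D
t=4: vr[B=2048/655 D=604672/172265 F=1024/655] → run F
t=5: vr[B=2048/655 D=604672/172265 F=2048/655 H=2048/655] → run B
t=6: vr[B=3072/655 D=604672/172265 F=2048/655 H=2048/655] → run F
t=7: vr[B=3072/655 D=604672/172265 F=3072/655 H=2048/655] → run H
t=8: vr[B=3072/655 D=604672/172265 F=3072/655 H=3286016/836435] → run D
t=9: vr[B=3072/655 D=940032/172265 F=3072/655 H=3286016/836435] → run H
t=10: vr[B=3072/655 D=940032/172265 F=3072/655 H=3956736/836435] → run B
t=11: vr[B=4096/655 D=940032/172265 F=3072/655 H=3956736/836435] → run F
t=12: vr[B=4096/655 D=940032/172265 F=4096/655 H=3956736/836435] → run H
t=13: vr[B=4096/655 D=940032/172265 F=4096/655 H=4627456/836435] → run D
t=14: vr[B=4096/655 D=1275392/172265 F=4096/655 H=4627456/836435] → run H
t=15: vr[B=4096/655 D=1275392/172265 F=4096/655 H=5298176/836435] → run B
t=16: vr[B=1024/131 D=1275392/172265 F=4096/655 H=5298176/836435] → run F
t=17: vr[B=1024/131 D=1275392/172265 F=1024/131 H=5298176/836435] → run H
t=18: vr[B=1024/131 D=1275392/172265 F=1024/131 H=5968896/836435] → run H
t=19: vr[B=1024/131 D=1275392/172265 F=1024/131] → run D
t=20: vr[B=1024/131 D=1610752/172265 F=1024/131] → run B
t=21: vr[B=6144/655 D=1610752/172265 F=1024/131] → run F
t=22: vr[B=6144/655 D=1610752/172265 F=6144/655] → run D
t=23: vr[B=6144/655 D=1946112/172265 F=6144/655] → run B
t=24: vr[D=1946112/172265 F=6144/655] → run F
t=25: vr[D=1946112/172265 F=7168/655] → run F
t=26: vr[D=1946112/172265] → run D
t=27: vr[D=2281472/172265] → run D
t=28: (idle)
t=29: (idle)
t=30: (idle)
t=31: (idle)
t=32: (idle)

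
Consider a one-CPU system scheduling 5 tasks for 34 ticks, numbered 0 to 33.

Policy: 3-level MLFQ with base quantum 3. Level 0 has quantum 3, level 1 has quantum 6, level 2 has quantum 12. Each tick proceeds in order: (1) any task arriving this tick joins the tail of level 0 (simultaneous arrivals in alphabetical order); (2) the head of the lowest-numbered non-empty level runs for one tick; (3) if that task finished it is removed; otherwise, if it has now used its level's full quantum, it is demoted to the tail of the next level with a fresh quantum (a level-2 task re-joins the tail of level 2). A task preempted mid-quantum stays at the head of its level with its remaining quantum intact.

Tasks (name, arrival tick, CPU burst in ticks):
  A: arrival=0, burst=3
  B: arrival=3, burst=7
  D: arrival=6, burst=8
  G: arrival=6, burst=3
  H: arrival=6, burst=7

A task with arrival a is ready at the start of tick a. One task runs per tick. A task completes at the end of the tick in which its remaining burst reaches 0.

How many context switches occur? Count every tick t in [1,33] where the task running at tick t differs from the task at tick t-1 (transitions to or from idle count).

t=0: L0/L1/L2 = A/-/- → run A
t=1: L0/L1/L2 = A/-/- → run A
t=2: L0/L1/L2 = A/-/- → run A
t=3: L0/L1/L2 = B/-/- → run B
t=4: L0/L1/L2 = B/-/- → run B
t=5: L0/L1/L2 = B/-/- → run B
t=6: L0/L1/L2 = DGH/B/- → run D
t=7: L0/L1/L2 = DGH/B/- → run D
t=8: L0/L1/L2 = DGH/B/- → run D
t=9: L0/L1/L2 = GH/BD/- → run G
t=10: L0/L1/L2 = GH/BD/- → run G
t=11: L0/L1/L2 = GH/BD/- → run G
t=12: L0/L1/L2 = H/BD/- → run H
t=13: L0/L1/L2 = H/BD/- → run H
t=14: L0/L1/L2 = H/BD/- → run H
t=15: L0/L1/L2 = -/BDH/- → run B
t=16: L0/L1/L2 = -/BDH/- → run B
t=17: L0/L1/L2 = -/BDH/- → run B
t=18: L0/L1/L2 = -/BDH/- → run B
t=19: L0/L1/L2 = -/DH/- → run D
t=20: L0/L1/L2 = -/DH/- → run D
t=21: L0/L1/L2 = -/DH/- → run D
t=22: L0/L1/L2 = -/DH/- → run D
t=23: L0/L1/L2 = -/DH/- → run D
t=24: L0/L1/L2 = -/H/- → run H
t=25: L0/L1/L2 = -/H/- → run H
t=26: L0/L1/L2 = -/H/- → run H
t=27: L0/L1/L2 = -/H/- → run H
t=28: (idle)
t=29: (idle)
t=30: (idle)
t=31: (idle)
t=32: (idle)
t=33: (idle)

context switches = 8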